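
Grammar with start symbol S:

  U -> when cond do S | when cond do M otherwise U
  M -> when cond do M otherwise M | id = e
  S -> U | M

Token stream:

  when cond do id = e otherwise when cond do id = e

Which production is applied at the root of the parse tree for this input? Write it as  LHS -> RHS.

S -> U

[S [U when cond do [M id = e] otherwise [U when cond do [S [M id = e]]]]]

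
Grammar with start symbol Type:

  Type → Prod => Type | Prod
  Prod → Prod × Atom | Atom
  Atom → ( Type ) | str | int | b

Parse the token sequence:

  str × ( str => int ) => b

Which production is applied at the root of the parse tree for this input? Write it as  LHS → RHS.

[Type [Prod [Prod [Atom str]] × [Atom ( [Type [Prod [Atom str]] => [Type [Prod [Atom int]]]] )]] => [Type [Prod [Atom b]]]]

Type → Prod => Type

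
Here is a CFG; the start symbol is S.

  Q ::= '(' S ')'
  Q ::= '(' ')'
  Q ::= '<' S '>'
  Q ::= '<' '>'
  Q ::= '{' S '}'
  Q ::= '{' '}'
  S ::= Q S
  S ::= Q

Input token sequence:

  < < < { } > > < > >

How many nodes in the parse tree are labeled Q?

[S [Q < [S [Q < [S [Q < [S [Q { }]] >]] >] [S [Q < >]]] >]]

5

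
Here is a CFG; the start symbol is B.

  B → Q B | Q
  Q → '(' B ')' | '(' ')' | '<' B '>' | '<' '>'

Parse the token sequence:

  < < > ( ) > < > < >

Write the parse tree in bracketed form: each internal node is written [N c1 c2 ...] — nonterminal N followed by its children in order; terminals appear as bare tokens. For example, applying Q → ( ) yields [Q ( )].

B
Q B
< B > B
< Q B > B
< < > B > B
< < > Q > B
< < > ( ) > B
< < > ( ) > Q B
< < > ( ) > < > B
< < > ( ) > < > Q
< < > ( ) > < > < >

[B [Q < [B [Q < >] [B [Q ( )]]] >] [B [Q < >] [B [Q < >]]]]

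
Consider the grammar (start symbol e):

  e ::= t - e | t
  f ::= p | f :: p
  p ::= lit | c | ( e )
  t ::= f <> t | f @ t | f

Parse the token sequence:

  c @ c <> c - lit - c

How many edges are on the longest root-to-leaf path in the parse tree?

6

[e [t [f [p c]] @ [t [f [p c]] <> [t [f [p c]]]]] - [e [t [f [p lit]]] - [e [t [f [p c]]]]]]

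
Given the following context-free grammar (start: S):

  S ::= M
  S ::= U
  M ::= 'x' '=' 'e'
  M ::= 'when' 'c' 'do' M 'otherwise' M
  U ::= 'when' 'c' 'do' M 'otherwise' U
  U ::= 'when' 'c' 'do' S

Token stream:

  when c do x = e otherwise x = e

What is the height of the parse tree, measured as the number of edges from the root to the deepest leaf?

[S [M when c do [M x = e] otherwise [M x = e]]]

3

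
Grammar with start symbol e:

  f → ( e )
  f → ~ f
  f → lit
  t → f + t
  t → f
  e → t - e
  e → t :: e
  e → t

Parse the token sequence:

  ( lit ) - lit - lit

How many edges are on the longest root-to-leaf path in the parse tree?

[e [t [f ( [e [t [f lit]]] )]] - [e [t [f lit]] - [e [t [f lit]]]]]

6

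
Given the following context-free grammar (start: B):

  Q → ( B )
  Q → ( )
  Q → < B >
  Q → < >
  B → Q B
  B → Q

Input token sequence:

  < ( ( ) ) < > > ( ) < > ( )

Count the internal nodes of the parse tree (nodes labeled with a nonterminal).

14

[B [Q < [B [Q ( [B [Q ( )]] )] [B [Q < >]]] >] [B [Q ( )] [B [Q < >] [B [Q ( )]]]]]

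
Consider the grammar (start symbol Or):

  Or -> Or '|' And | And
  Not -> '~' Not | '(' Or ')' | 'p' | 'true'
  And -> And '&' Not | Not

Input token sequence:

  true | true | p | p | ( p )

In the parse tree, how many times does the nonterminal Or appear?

[Or [Or [Or [Or [Or [And [Not true]]] | [And [Not true]]] | [And [Not p]]] | [And [Not p]]] | [And [Not ( [Or [And [Not p]]] )]]]

6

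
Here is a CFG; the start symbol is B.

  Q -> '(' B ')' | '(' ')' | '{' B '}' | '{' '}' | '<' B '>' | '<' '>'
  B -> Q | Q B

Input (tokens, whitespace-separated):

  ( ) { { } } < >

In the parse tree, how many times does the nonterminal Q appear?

4

[B [Q ( )] [B [Q { [B [Q { }]] }] [B [Q < >]]]]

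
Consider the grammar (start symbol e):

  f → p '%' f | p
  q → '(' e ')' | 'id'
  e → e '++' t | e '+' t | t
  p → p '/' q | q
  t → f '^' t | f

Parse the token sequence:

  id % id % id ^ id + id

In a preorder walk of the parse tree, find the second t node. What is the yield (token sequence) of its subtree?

id

[e [e [t [f [p [q id]] % [f [p [q id]] % [f [p [q id]]]]] ^ [t [f [p [q id]]]]]] + [t [f [p [q id]]]]]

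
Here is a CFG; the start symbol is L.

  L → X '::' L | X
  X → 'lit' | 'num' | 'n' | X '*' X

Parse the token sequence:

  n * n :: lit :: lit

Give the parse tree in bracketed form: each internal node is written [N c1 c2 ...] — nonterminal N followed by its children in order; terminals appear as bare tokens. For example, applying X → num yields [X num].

L
X :: L
X * X :: L
n * X :: L
n * n :: L
n * n :: X :: L
n * n :: lit :: L
n * n :: lit :: X
n * n :: lit :: lit

[L [X [X n] * [X n]] :: [L [X lit] :: [L [X lit]]]]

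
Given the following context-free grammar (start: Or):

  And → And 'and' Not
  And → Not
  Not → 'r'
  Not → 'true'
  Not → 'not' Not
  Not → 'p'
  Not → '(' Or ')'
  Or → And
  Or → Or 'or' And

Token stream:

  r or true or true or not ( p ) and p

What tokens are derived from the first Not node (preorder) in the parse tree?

[Or [Or [Or [Or [And [Not r]]] or [And [Not true]]] or [And [Not true]]] or [And [And [Not not [Not ( [Or [And [Not p]]] )]]] and [Not p]]]

r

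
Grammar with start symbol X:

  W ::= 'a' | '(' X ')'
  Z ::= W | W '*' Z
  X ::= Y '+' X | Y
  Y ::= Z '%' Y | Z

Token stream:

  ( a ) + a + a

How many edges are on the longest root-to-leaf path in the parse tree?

8

[X [Y [Z [W ( [X [Y [Z [W a]]]] )]]] + [X [Y [Z [W a]]] + [X [Y [Z [W a]]]]]]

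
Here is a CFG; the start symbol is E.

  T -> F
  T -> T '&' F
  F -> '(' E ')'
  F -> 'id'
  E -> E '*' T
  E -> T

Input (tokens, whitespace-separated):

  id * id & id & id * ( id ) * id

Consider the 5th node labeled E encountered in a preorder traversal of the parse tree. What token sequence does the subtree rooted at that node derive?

id

[E [E [E [E [T [F id]]] * [T [T [T [F id]] & [F id]] & [F id]]] * [T [F ( [E [T [F id]]] )]]] * [T [F id]]]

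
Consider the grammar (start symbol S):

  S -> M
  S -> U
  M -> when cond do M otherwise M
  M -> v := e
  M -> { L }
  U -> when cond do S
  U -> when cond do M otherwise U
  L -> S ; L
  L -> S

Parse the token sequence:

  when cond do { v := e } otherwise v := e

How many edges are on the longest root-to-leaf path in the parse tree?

[S [M when cond do [M { [L [S [M v := e]]] }] otherwise [M v := e]]]

6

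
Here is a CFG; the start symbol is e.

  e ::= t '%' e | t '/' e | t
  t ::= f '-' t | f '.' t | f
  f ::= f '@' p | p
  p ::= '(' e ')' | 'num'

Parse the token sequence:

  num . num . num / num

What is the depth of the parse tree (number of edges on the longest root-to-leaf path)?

[e [t [f [p num]] . [t [f [p num]] . [t [f [p num]]]]] / [e [t [f [p num]]]]]

6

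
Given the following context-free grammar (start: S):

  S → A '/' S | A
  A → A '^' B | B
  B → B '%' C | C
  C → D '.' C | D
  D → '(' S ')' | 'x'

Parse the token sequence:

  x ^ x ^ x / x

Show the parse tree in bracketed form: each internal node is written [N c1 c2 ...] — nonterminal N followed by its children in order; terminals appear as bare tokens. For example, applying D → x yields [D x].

[S [A [A [A [B [C [D x]]]] ^ [B [C [D x]]]] ^ [B [C [D x]]]] / [S [A [B [C [D x]]]]]]

S
A / S
A ^ B / S
A ^ B ^ B / S
B ^ B ^ B / S
C ^ B ^ B / S
D ^ B ^ B / S
x ^ B ^ B / S
x ^ C ^ B / S
x ^ D ^ B / S
x ^ x ^ B / S
x ^ x ^ C / S
x ^ x ^ D / S
x ^ x ^ x / S
x ^ x ^ x / A
x ^ x ^ x / B
x ^ x ^ x / C
x ^ x ^ x / D
x ^ x ^ x / x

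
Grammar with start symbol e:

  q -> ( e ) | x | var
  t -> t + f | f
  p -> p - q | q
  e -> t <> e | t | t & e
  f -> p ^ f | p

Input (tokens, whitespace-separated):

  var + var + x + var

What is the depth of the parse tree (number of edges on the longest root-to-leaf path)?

[e [t [t [t [t [f [p [q var]]]] + [f [p [q var]]]] + [f [p [q x]]]] + [f [p [q var]]]]]

8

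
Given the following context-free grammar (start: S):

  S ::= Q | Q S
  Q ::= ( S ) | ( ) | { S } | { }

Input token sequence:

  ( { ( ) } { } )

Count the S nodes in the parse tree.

4

[S [Q ( [S [Q { [S [Q ( )]] }] [S [Q { }]]] )]]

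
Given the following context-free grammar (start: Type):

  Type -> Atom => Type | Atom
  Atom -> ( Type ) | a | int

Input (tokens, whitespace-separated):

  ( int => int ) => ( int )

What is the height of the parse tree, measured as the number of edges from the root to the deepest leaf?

5

[Type [Atom ( [Type [Atom int] => [Type [Atom int]]] )] => [Type [Atom ( [Type [Atom int]] )]]]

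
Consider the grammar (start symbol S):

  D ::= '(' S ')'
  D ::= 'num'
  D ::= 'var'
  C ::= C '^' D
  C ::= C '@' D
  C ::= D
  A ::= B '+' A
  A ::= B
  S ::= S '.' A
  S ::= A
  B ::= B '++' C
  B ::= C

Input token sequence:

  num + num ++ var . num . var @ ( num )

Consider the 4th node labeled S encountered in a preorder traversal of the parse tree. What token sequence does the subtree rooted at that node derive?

num

[S [S [S [A [B [C [D num]]] + [A [B [B [C [D num]]] ++ [C [D var]]]]]] . [A [B [C [D num]]]]] . [A [B [C [C [D var]] @ [D ( [S [A [B [C [D num]]]]] )]]]]]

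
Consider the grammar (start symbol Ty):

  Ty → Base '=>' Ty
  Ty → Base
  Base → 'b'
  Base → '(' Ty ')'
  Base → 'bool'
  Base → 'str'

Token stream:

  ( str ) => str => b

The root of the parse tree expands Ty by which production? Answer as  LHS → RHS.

Ty → Base '=>' Ty

[Ty [Base ( [Ty [Base str]] )] => [Ty [Base str] => [Ty [Base b]]]]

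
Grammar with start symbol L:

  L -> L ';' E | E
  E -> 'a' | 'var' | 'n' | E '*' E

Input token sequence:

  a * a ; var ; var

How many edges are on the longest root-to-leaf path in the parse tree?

[L [L [L [E [E a] * [E a]]] ; [E var]] ; [E var]]

5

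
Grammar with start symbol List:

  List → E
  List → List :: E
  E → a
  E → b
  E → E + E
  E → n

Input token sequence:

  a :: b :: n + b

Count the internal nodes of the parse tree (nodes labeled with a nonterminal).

8

[List [List [List [E a]] :: [E b]] :: [E [E n] + [E b]]]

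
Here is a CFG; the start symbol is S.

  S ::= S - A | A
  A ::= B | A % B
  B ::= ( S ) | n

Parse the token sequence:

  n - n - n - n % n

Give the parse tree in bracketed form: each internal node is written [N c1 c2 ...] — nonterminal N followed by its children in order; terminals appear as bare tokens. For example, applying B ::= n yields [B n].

[S [S [S [S [A [B n]]] - [A [B n]]] - [A [B n]]] - [A [A [B n]] % [B n]]]

S
S - A
S - A - A
S - A - A - A
A - A - A - A
B - A - A - A
n - A - A - A
n - B - A - A
n - n - A - A
n - n - B - A
n - n - n - A
n - n - n - A % B
n - n - n - B % B
n - n - n - n % B
n - n - n - n % n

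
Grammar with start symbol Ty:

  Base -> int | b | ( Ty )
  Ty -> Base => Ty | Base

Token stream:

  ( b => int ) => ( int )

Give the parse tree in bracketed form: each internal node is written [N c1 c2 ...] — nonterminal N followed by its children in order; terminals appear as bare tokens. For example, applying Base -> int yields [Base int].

Ty
Base => Ty
( Ty ) => Ty
( Base => Ty ) => Ty
( b => Ty ) => Ty
( b => Base ) => Ty
( b => int ) => Ty
( b => int ) => Base
( b => int ) => ( Ty )
( b => int ) => ( Base )
( b => int ) => ( int )

[Ty [Base ( [Ty [Base b] => [Ty [Base int]]] )] => [Ty [Base ( [Ty [Base int]] )]]]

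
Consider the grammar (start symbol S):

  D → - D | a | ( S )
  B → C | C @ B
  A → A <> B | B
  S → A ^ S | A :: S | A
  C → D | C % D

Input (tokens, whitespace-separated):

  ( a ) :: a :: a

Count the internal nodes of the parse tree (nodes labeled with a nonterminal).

[S [A [B [C [D ( [S [A [B [C [D a]]]]] )]]]] :: [S [A [B [C [D a]]]] :: [S [A [B [C [D a]]]]]]]

20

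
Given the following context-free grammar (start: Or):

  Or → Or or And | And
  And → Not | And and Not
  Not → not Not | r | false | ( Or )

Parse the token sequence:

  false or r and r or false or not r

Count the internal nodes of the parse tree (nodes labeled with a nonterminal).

15

[Or [Or [Or [Or [And [Not false]]] or [And [And [Not r]] and [Not r]]] or [And [Not false]]] or [And [Not not [Not r]]]]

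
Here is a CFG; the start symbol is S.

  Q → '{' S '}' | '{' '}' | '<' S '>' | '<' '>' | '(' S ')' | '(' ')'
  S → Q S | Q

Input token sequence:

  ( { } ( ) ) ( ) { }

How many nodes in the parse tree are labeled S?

5

[S [Q ( [S [Q { }] [S [Q ( )]]] )] [S [Q ( )] [S [Q { }]]]]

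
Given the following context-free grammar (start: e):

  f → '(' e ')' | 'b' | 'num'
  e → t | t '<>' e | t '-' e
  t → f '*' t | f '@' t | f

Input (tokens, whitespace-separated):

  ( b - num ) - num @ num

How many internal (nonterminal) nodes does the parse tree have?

14

[e [t [f ( [e [t [f b]] - [e [t [f num]]]] )]] - [e [t [f num] @ [t [f num]]]]]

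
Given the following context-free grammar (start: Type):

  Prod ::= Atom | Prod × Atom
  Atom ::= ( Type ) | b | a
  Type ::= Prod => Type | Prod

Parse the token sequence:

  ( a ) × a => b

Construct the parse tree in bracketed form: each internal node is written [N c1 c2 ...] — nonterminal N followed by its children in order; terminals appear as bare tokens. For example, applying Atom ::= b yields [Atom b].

[Type [Prod [Prod [Atom ( [Type [Prod [Atom a]]] )]] × [Atom a]] => [Type [Prod [Atom b]]]]

Type
Prod => Type
Prod × Atom => Type
Atom × Atom => Type
( Type ) × Atom => Type
( Prod ) × Atom => Type
( Atom ) × Atom => Type
( a ) × Atom => Type
( a ) × a => Type
( a ) × a => Prod
( a ) × a => Atom
( a ) × a => b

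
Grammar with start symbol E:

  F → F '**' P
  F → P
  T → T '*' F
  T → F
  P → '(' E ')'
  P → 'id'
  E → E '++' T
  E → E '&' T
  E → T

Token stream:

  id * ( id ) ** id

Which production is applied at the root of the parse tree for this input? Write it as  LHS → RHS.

[E [T [T [F [P id]]] * [F [F [P ( [E [T [F [P id]]]] )]] ** [P id]]]]

E → T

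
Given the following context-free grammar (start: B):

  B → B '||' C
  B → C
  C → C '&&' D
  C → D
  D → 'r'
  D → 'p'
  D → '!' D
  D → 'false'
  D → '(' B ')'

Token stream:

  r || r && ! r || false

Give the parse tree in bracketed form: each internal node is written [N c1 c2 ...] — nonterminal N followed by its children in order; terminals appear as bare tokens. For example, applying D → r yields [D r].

B
B || C
B || C || C
C || C || C
D || C || C
r || C || C
r || C && D || C
r || D && D || C
r || r && D || C
r || r && ! D || C
r || r && ! r || C
r || r && ! r || D
r || r && ! r || false

[B [B [B [C [D r]]] || [C [C [D r]] && [D ! [D r]]]] || [C [D false]]]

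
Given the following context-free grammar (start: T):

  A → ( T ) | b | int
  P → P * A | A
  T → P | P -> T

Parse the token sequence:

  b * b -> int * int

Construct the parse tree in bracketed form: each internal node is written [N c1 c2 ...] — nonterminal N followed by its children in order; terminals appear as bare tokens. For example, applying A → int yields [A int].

T
P -> T
P * A -> T
A * A -> T
b * A -> T
b * b -> T
b * b -> P
b * b -> P * A
b * b -> A * A
b * b -> int * A
b * b -> int * int

[T [P [P [A b]] * [A b]] -> [T [P [P [A int]] * [A int]]]]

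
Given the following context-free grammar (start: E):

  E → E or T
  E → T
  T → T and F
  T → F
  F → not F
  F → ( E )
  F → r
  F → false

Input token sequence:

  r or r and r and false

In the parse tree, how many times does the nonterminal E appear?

[E [E [T [F r]]] or [T [T [T [F r]] and [F r]] and [F false]]]

2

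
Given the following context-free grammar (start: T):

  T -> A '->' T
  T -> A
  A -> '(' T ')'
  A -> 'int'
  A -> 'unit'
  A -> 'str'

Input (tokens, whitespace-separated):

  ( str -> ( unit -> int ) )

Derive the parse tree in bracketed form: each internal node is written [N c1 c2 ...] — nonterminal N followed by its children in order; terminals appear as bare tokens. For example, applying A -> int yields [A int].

T
A
( T )
( A -> T )
( str -> T )
( str -> A )
( str -> ( T ) )
( str -> ( A -> T ) )
( str -> ( unit -> T ) )
( str -> ( unit -> A ) )
( str -> ( unit -> int ) )

[T [A ( [T [A str] -> [T [A ( [T [A unit] -> [T [A int]]] )]]] )]]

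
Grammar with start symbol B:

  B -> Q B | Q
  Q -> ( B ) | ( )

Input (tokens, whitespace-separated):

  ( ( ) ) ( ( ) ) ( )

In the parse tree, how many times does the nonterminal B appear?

[B [Q ( [B [Q ( )]] )] [B [Q ( [B [Q ( )]] )] [B [Q ( )]]]]

5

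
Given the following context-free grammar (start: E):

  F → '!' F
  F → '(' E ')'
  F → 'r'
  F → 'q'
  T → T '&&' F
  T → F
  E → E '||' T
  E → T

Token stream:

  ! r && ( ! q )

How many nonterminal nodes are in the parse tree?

[E [T [T [F ! [F r]]] && [F ( [E [T [F ! [F q]]]] )]]]

10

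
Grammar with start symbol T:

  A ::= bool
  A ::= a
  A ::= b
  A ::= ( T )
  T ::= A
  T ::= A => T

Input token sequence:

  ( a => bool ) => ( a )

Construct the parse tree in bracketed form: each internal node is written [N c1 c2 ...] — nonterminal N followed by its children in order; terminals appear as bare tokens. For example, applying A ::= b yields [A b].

T
A => T
( T ) => T
( A => T ) => T
( a => T ) => T
( a => A ) => T
( a => bool ) => T
( a => bool ) => A
( a => bool ) => ( T )
( a => bool ) => ( A )
( a => bool ) => ( a )

[T [A ( [T [A a] => [T [A bool]]] )] => [T [A ( [T [A a]] )]]]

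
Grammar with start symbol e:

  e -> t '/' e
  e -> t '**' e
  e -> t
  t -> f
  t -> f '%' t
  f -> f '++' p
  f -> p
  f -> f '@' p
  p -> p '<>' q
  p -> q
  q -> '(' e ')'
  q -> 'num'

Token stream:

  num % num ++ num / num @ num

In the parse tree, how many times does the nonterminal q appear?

5

[e [t [f [p [q num]]] % [t [f [f [p [q num]]] ++ [p [q num]]]]] / [e [t [f [f [p [q num]]] @ [p [q num]]]]]]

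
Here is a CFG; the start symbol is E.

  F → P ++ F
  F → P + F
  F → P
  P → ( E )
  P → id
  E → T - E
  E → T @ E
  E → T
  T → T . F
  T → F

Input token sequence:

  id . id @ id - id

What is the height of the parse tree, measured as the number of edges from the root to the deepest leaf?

6

[E [T [T [F [P id]]] . [F [P id]]] @ [E [T [F [P id]]] - [E [T [F [P id]]]]]]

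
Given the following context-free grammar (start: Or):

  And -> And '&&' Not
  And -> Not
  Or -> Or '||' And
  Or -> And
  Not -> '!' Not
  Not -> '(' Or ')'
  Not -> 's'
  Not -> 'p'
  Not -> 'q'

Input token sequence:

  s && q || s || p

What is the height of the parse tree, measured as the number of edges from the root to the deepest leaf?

6

[Or [Or [Or [And [And [Not s]] && [Not q]]] || [And [Not s]]] || [And [Not p]]]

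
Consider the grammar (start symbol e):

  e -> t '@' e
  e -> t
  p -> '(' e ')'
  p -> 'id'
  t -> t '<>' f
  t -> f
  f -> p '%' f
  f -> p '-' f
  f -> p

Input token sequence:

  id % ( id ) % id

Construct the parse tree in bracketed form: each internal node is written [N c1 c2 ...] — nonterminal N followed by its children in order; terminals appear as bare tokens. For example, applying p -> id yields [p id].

[e [t [f [p id] % [f [p ( [e [t [f [p id]]]] )] % [f [p id]]]]]]

e
t
f
p % f
id % f
id % p % f
id % ( e ) % f
id % ( t ) % f
id % ( f ) % f
id % ( p ) % f
id % ( id ) % f
id % ( id ) % p
id % ( id ) % id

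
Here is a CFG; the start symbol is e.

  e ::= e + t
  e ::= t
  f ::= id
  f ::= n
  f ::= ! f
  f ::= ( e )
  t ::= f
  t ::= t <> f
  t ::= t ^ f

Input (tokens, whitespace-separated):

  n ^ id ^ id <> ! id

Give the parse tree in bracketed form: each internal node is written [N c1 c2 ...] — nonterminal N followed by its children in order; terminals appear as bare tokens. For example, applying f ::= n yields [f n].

[e [t [t [t [t [f n]] ^ [f id]] ^ [f id]] <> [f ! [f id]]]]

e
t
t <> f
t ^ f <> f
t ^ f ^ f <> f
f ^ f ^ f <> f
n ^ f ^ f <> f
n ^ id ^ f <> f
n ^ id ^ id <> f
n ^ id ^ id <> ! f
n ^ id ^ id <> ! id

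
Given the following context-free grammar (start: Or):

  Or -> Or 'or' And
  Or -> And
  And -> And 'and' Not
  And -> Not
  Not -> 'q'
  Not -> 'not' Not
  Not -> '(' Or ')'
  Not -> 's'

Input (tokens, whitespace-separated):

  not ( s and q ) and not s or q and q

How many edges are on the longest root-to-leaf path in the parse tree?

[Or [Or [And [And [Not not [Not ( [Or [And [And [Not s]] and [Not q]]] )]]] and [Not not [Not s]]]] or [And [And [Not q]] and [Not q]]]

10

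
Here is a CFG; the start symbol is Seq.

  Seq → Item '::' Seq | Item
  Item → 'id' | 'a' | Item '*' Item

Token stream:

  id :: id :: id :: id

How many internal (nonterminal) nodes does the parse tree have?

[Seq [Item id] :: [Seq [Item id] :: [Seq [Item id] :: [Seq [Item id]]]]]

8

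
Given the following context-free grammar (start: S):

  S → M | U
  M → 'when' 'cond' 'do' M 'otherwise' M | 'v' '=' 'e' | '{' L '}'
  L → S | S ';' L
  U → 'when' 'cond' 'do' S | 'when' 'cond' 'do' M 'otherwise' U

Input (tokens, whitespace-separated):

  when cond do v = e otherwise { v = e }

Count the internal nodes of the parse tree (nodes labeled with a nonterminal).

7

[S [M when cond do [M v = e] otherwise [M { [L [S [M v = e]]] }]]]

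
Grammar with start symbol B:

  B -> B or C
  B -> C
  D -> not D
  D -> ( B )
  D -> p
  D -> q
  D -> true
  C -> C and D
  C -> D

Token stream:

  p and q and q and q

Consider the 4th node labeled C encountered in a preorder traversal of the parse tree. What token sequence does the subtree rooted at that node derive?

[B [C [C [C [C [D p]] and [D q]] and [D q]] and [D q]]]

p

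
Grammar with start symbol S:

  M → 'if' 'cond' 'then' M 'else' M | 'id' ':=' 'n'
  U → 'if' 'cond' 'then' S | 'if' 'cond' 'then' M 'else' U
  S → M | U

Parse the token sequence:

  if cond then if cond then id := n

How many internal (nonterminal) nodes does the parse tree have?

6

[S [U if cond then [S [U if cond then [S [M id := n]]]]]]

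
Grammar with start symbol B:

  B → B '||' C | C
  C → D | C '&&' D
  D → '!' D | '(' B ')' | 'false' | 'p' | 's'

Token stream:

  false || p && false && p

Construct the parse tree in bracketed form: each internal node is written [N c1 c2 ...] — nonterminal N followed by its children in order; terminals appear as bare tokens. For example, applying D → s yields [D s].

[B [B [C [D false]]] || [C [C [C [D p]] && [D false]] && [D p]]]

B
B || C
C || C
D || C
false || C
false || C && D
false || C && D && D
false || D && D && D
false || p && D && D
false || p && false && D
false || p && false && p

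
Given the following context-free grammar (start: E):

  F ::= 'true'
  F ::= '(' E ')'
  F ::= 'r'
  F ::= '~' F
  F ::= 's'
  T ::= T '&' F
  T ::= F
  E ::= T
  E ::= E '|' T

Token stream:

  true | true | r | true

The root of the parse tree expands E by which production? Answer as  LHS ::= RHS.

E ::= E '|' T

[E [E [E [E [T [F true]]] | [T [F true]]] | [T [F r]]] | [T [F true]]]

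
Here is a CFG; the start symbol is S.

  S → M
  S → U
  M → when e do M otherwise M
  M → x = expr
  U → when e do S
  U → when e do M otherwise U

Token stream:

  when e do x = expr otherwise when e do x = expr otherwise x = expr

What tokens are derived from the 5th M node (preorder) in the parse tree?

[S [M when e do [M x = expr] otherwise [M when e do [M x = expr] otherwise [M x = expr]]]]

x = expr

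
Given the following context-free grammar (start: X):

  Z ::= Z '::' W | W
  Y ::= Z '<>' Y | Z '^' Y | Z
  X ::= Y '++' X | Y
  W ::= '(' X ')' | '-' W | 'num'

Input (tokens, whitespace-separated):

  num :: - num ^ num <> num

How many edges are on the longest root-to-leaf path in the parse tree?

[X [Y [Z [Z [W num]] :: [W - [W num]]] ^ [Y [Z [W num]] <> [Y [Z [W num]]]]]]

6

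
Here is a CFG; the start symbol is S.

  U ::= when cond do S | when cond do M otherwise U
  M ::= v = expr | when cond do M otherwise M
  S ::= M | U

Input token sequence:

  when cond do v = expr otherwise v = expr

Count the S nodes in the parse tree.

1

[S [M when cond do [M v = expr] otherwise [M v = expr]]]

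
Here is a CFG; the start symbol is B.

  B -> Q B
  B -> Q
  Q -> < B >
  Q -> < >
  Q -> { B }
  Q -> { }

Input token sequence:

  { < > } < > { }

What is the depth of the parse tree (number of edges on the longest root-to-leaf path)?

[B [Q { [B [Q < >]] }] [B [Q < >] [B [Q { }]]]]

4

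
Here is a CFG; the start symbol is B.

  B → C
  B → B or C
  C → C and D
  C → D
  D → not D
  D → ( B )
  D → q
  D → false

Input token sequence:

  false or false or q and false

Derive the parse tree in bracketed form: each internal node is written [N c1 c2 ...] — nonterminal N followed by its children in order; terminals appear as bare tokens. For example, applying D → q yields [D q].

[B [B [B [C [D false]]] or [C [D false]]] or [C [C [D q]] and [D false]]]

B
B or C
B or C or C
C or C or C
D or C or C
false or C or C
false or D or C
false or false or C
false or false or C and D
false or false or D and D
false or false or q and D
false or false or q and false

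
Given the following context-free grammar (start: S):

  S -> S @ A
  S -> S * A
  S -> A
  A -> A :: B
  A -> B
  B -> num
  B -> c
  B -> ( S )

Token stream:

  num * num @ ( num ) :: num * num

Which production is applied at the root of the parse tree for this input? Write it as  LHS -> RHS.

[S [S [S [S [A [B num]]] * [A [B num]]] @ [A [A [B ( [S [A [B num]]] )]] :: [B num]]] * [A [B num]]]

S -> S * A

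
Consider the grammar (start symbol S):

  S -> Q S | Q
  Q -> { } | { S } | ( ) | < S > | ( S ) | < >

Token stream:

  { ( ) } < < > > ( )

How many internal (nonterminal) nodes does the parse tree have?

10

[S [Q { [S [Q ( )]] }] [S [Q < [S [Q < >]] >] [S [Q ( )]]]]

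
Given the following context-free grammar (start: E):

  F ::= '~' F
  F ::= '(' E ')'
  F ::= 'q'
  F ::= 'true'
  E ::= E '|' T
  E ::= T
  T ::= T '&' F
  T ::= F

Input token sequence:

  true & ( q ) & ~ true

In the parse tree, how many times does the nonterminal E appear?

[E [T [T [T [F true]] & [F ( [E [T [F q]]] )]] & [F ~ [F true]]]]

2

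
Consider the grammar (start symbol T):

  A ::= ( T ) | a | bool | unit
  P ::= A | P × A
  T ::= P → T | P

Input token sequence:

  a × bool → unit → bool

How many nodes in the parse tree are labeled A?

4

[T [P [P [A a]] × [A bool]] → [T [P [A unit]] → [T [P [A bool]]]]]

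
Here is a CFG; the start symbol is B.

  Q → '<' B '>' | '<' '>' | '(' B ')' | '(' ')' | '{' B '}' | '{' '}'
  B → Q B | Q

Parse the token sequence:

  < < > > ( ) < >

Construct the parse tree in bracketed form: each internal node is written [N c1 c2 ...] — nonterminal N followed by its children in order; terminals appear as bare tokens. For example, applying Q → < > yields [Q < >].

[B [Q < [B [Q < >]] >] [B [Q ( )] [B [Q < >]]]]

B
Q B
< B > B
< Q > B
< < > > B
< < > > Q B
< < > > ( ) B
< < > > ( ) Q
< < > > ( ) < >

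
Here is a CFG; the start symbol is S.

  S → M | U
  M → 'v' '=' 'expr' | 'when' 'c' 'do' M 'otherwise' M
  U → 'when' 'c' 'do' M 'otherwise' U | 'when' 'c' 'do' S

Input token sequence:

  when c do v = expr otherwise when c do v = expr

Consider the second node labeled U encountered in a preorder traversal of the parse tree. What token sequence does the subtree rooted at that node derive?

when c do v = expr

[S [U when c do [M v = expr] otherwise [U when c do [S [M v = expr]]]]]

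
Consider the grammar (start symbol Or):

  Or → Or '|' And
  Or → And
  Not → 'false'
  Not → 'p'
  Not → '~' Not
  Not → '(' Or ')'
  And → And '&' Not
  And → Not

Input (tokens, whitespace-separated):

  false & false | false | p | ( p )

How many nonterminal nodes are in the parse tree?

17

[Or [Or [Or [Or [And [And [Not false]] & [Not false]]] | [And [Not false]]] | [And [Not p]]] | [And [Not ( [Or [And [Not p]]] )]]]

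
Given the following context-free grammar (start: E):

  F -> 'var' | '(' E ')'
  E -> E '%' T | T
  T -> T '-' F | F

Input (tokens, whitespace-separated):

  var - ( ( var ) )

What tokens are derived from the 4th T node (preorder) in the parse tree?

var

[E [T [T [F var]] - [F ( [E [T [F ( [E [T [F var]]] )]]] )]]]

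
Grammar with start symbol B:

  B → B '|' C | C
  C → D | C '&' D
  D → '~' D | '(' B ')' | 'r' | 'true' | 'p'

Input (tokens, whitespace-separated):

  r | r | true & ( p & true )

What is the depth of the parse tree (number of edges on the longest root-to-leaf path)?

[B [B [B [C [D r]]] | [C [D r]]] | [C [C [D true]] & [D ( [B [C [C [D p]] & [D true]]] )]]]

7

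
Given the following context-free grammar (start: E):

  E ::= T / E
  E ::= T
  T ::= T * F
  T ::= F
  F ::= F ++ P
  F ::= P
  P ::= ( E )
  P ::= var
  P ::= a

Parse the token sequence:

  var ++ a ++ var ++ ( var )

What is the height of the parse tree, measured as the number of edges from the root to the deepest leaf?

[E [T [F [F [F [F [P var]] ++ [P a]] ++ [P var]] ++ [P ( [E [T [F [P var]]]] )]]]]

8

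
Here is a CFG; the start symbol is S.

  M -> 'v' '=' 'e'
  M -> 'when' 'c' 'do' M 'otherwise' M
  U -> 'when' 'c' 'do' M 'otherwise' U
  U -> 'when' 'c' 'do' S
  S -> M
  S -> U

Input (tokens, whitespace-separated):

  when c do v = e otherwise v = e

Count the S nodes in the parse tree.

1

[S [M when c do [M v = e] otherwise [M v = e]]]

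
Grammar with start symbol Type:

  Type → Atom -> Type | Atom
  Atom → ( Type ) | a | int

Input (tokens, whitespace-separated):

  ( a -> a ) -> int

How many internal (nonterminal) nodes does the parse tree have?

[Type [Atom ( [Type [Atom a] -> [Type [Atom a]]] )] -> [Type [Atom int]]]

8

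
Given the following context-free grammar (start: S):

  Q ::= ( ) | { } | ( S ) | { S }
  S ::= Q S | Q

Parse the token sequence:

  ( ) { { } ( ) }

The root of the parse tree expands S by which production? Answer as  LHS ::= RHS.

[S [Q ( )] [S [Q { [S [Q { }] [S [Q ( )]]] }]]]

S ::= Q S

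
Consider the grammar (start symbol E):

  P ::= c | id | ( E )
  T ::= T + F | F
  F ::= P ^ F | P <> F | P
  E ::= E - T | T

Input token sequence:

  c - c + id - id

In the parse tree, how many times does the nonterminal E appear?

3

[E [E [E [T [F [P c]]]] - [T [T [F [P c]]] + [F [P id]]]] - [T [F [P id]]]]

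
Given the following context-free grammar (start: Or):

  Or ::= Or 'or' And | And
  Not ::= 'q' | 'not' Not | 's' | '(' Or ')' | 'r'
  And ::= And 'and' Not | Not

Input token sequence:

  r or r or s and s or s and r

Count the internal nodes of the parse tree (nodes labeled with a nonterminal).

[Or [Or [Or [Or [And [Not r]]] or [And [Not r]]] or [And [And [Not s]] and [Not s]]] or [And [And [Not s]] and [Not r]]]

16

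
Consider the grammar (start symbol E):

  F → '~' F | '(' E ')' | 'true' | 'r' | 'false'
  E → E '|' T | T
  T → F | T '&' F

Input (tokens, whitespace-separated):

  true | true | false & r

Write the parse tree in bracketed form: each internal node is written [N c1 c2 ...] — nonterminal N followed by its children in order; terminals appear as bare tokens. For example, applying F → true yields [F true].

[E [E [E [T [F true]]] | [T [F true]]] | [T [T [F false]] & [F r]]]

E
E | T
E | T | T
T | T | T
F | T | T
true | T | T
true | F | T
true | true | T
true | true | T & F
true | true | F & F
true | true | false & F
true | true | false & r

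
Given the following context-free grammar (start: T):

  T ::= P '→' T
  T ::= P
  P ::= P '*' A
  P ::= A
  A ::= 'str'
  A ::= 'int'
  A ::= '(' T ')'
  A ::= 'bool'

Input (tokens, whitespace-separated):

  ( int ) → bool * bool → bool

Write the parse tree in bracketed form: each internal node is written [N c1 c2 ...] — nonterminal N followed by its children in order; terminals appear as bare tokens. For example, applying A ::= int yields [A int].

T
P → T
A → T
( T ) → T
( P ) → T
( A ) → T
( int ) → T
( int ) → P → T
( int ) → P * A → T
( int ) → A * A → T
( int ) → bool * A → T
( int ) → bool * bool → T
( int ) → bool * bool → P
( int ) → bool * bool → A
( int ) → bool * bool → bool

[T [P [A ( [T [P [A int]]] )]] → [T [P [P [A bool]] * [A bool]] → [T [P [A bool]]]]]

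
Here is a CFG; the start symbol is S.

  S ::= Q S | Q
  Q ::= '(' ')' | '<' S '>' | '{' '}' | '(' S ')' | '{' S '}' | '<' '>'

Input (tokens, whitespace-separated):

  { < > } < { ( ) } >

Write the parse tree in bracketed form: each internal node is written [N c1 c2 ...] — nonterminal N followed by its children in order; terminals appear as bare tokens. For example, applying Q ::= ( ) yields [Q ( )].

[S [Q { [S [Q < >]] }] [S [Q < [S [Q { [S [Q ( )]] }]] >]]]

S
Q S
{ S } S
{ Q } S
{ < > } S
{ < > } Q
{ < > } < S >
{ < > } < Q >
{ < > } < { S } >
{ < > } < { Q } >
{ < > } < { ( ) } >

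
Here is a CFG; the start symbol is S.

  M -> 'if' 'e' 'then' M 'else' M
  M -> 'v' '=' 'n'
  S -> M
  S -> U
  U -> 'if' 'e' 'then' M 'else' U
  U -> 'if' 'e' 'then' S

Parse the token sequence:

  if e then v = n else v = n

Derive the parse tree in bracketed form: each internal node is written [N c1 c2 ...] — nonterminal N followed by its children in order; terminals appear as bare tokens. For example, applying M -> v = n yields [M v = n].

S
M
if e then M else M
if e then v = n else M
if e then v = n else v = n

[S [M if e then [M v = n] else [M v = n]]]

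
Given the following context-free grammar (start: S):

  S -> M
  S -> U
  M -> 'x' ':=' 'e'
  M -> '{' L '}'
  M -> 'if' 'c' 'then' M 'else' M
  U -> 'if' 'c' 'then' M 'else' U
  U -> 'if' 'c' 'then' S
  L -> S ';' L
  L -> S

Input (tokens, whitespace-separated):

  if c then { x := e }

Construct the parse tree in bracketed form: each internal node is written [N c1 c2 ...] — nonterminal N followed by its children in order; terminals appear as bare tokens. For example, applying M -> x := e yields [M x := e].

S
U
if c then S
if c then M
if c then { L }
if c then { S }
if c then { M }
if c then { x := e }

[S [U if c then [S [M { [L [S [M x := e]]] }]]]]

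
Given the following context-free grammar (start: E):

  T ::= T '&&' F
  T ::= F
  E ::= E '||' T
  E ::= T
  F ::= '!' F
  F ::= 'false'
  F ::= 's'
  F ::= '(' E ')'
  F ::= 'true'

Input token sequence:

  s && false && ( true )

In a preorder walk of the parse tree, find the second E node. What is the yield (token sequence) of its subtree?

true

[E [T [T [T [F s]] && [F false]] && [F ( [E [T [F true]]] )]]]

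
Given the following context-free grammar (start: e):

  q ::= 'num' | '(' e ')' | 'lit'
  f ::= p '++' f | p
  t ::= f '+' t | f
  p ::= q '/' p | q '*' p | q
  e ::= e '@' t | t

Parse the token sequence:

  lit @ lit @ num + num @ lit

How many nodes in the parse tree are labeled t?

[e [e [e [e [t [f [p [q lit]]]]] @ [t [f [p [q lit]]]]] @ [t [f [p [q num]]] + [t [f [p [q num]]]]]] @ [t [f [p [q lit]]]]]

5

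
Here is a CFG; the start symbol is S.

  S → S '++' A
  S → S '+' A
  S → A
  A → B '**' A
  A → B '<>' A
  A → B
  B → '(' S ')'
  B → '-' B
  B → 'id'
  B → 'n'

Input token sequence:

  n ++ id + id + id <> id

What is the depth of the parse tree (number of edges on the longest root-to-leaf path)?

6

[S [S [S [S [A [B n]]] ++ [A [B id]]] + [A [B id]]] + [A [B id] <> [A [B id]]]]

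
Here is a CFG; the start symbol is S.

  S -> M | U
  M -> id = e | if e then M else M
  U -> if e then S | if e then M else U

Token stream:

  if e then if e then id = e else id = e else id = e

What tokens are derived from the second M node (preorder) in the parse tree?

[S [M if e then [M if e then [M id = e] else [M id = e]] else [M id = e]]]

if e then id = e else id = e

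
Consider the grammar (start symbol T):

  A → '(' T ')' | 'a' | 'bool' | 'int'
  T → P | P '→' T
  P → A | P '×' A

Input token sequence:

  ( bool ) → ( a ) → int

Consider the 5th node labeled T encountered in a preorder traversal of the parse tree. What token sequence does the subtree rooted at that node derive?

[T [P [A ( [T [P [A bool]]] )]] → [T [P [A ( [T [P [A a]]] )]] → [T [P [A int]]]]]

int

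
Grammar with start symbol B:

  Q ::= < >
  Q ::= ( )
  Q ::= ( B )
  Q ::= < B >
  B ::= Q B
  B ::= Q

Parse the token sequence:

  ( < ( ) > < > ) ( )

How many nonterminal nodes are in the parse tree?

10

[B [Q ( [B [Q < [B [Q ( )]] >] [B [Q < >]]] )] [B [Q ( )]]]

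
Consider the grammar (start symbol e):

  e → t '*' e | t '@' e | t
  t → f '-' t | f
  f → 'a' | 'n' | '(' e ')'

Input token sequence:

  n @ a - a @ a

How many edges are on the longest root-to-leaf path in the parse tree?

[e [t [f n]] @ [e [t [f a] - [t [f a]]] @ [e [t [f a]]]]]

5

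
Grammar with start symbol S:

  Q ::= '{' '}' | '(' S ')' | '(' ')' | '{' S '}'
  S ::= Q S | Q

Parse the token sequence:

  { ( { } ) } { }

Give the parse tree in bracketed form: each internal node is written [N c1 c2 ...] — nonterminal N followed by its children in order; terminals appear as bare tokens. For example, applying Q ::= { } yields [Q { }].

[S [Q { [S [Q ( [S [Q { }]] )]] }] [S [Q { }]]]

S
Q S
{ S } S
{ Q } S
{ ( S ) } S
{ ( Q ) } S
{ ( { } ) } S
{ ( { } ) } Q
{ ( { } ) } { }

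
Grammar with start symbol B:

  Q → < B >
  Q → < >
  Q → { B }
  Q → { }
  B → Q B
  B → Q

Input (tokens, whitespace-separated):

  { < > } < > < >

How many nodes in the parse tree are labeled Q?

4

[B [Q { [B [Q < >]] }] [B [Q < >] [B [Q < >]]]]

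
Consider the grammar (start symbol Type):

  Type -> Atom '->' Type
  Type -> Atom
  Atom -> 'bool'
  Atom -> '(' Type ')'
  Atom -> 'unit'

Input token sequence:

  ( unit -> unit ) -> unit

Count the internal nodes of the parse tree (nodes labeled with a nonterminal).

8

[Type [Atom ( [Type [Atom unit] -> [Type [Atom unit]]] )] -> [Type [Atom unit]]]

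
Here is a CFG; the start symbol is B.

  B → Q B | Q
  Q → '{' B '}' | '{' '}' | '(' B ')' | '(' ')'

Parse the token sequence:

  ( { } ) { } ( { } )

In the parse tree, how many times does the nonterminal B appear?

[B [Q ( [B [Q { }]] )] [B [Q { }] [B [Q ( [B [Q { }]] )]]]]

5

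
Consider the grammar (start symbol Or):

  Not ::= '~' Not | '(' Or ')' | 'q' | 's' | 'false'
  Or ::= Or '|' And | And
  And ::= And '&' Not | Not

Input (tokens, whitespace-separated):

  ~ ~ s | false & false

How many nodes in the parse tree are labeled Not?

[Or [Or [And [Not ~ [Not ~ [Not s]]]]] | [And [And [Not false]] & [Not false]]]

5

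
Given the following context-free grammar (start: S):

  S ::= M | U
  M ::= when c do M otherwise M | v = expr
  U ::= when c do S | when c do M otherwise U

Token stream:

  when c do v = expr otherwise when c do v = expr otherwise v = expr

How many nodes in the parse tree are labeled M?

5

[S [M when c do [M v = expr] otherwise [M when c do [M v = expr] otherwise [M v = expr]]]]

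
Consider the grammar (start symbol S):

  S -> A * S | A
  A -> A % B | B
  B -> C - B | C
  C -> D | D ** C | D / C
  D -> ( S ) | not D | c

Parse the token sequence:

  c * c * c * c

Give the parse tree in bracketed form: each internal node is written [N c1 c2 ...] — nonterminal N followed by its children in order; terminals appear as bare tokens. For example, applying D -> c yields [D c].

S
A * S
B * S
C * S
D * S
c * S
c * A * S
c * B * S
c * C * S
c * D * S
c * c * S
c * c * A * S
c * c * B * S
c * c * C * S
c * c * D * S
c * c * c * S
c * c * c * A
c * c * c * B
c * c * c * C
c * c * c * D
c * c * c * c

[S [A [B [C [D c]]]] * [S [A [B [C [D c]]]] * [S [A [B [C [D c]]]] * [S [A [B [C [D c]]]]]]]]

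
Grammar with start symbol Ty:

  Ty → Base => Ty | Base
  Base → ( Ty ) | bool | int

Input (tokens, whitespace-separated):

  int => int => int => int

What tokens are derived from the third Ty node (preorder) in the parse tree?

int => int

[Ty [Base int] => [Ty [Base int] => [Ty [Base int] => [Ty [Base int]]]]]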